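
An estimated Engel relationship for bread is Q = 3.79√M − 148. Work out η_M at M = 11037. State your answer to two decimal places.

At M = 11037: Q = 250.167.
dQ/dM = 3.79/(2√M) = 0.0180378 at this income.
η = (dQ/dM)·(M/Q) = 0.0180378 × (11037/250.167) = 0.80.

0.80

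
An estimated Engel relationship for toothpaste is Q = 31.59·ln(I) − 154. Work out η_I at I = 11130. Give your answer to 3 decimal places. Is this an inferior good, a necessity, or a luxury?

At I = 11130: Q = 140.337.
dQ/dI = 31.59/I = 0.00283827 at this income.
η = (dQ/dI)·(I/Q) = 0.00283827 × (11130/140.337) = 0.225.
Since 0 < η < 1, the good is a necessity.

0.225 (necessity)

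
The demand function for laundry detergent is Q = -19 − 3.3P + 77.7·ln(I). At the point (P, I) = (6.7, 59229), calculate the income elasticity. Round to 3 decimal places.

0.096

At P = 6.7, I = 59229: Q = 812.748.
Holding P constant, ∂Q/∂I = 77.7/I = 0.00131186.
η_I = (∂Q/∂I)·(I/Q) = 0.00131186 × (59229/812.748) = 0.096.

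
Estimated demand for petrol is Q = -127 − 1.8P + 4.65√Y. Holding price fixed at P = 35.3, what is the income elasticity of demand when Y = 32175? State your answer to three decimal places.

0.648

At P = 35.3, Y = 32175: Q = 643.549.
Holding P constant, ∂Q/∂Y = 4.65/(2√Y) = 0.0129618.
η_Y = (∂Q/∂Y)·(Y/Q) = 0.0129618 × (32175/643.549) = 0.648.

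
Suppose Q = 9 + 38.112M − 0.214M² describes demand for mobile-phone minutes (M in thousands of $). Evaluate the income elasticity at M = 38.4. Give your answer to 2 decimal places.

0.72

At M = 38.4: Q = 1156.9450.
dQ/dM = 38.112 − 0.428M = 21.67680.
η = (dQ/dM)·(M/Q) = 21.67680 × (38.4/1156.9450) = 0.72.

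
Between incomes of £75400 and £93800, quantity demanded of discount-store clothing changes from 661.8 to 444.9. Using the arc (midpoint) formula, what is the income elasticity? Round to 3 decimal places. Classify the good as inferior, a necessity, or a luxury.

-1.802 (inferior good)

ΔQ = 444.9 − 661.8 = -216.9; midpoint Q̄ = (661.8 + 444.9)/2 = 553.35.
ΔI = 93800 − 75400 = 18400; midpoint Ī = (75400 + 93800)/2 = 84600.
η = (ΔQ/Q̄) ÷ (ΔI/Ī) = (-216.9/553.35) ÷ (18400/84600) = -1.802.
η < 0 ⇒ inferior good.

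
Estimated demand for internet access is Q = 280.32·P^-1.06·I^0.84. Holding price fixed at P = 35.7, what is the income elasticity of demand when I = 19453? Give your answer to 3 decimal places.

0.840

For a multiplicative demand Q = A·P^α·I^β, the income elasticity is β everywhere.
Here β = 0.84, so η = 0.840.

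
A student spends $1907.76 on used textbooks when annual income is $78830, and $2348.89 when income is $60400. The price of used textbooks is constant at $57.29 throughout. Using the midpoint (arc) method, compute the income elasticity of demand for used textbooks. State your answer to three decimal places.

With a constant price, Q₁ = 1907.76/57.29 = 33.300 and Q₂ = 2348.89/57.29 = 41.000 (equivalently, work directly with expenditure since P cancels).
Midpoint %ΔQ = (2348.89 − 1907.76)/2128.32 = 0.20727; midpoint %ΔI = (60400 − 78830)/69615 = -0.26474.
η = 0.20727 / -0.26474 = -0.783.

-0.783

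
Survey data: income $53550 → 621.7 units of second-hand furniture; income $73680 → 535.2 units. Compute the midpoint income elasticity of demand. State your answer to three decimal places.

-0.473

ΔQ = 535.2 − 621.7 = -86.5; midpoint Q̄ = (621.7 + 535.2)/2 = 578.45.
ΔI = 73680 − 53550 = 20130; midpoint Ī = (53550 + 73680)/2 = 63615.
η = (ΔQ/Q̄) ÷ (ΔI/Ī) = (-86.5/578.45) ÷ (20130/63615) = -0.473.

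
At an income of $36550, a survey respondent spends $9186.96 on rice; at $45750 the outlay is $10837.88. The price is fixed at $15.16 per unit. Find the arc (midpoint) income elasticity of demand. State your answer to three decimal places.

0.738

With a constant price, Q₁ = 9186.96/15.16 = 606.000 and Q₂ = 10837.88/15.16 = 714.900 (equivalently, work directly with expenditure since P cancels).
Midpoint %ΔQ = (10837.88 − 9186.96)/10012.42 = 0.16489; midpoint %ΔI = (45750 − 36550)/41150 = 0.22357.
η = 0.16489 / 0.22357 = 0.738.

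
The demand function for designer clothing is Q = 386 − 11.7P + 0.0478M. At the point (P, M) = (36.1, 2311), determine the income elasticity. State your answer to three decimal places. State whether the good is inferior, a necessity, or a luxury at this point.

At P = 36.1, M = 2311: Q = 74.096.
Holding P constant, ∂Q/∂M = 0.0478.
η_M = (∂Q/∂M)·(M/Q) = 0.0478 × (2311/74.096) = 1.491.
Since η > 1, this is a luxury.

1.491 (luxury)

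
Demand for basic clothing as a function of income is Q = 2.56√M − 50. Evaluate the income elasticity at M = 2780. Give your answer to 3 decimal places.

At M = 2780: Q = 84.978.
dQ/dM = 2.56/(2√M) = 0.0242766 at this income.
η = (dQ/dM)·(M/Q) = 0.0242766 × (2780/84.978) = 0.794.

0.794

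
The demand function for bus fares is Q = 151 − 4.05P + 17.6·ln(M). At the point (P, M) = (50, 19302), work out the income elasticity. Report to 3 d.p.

At P = 50, M = 19302: Q = 122.176.
Holding P constant, ∂Q/∂M = 17.6/M = 0.000911823.
η_M = (∂Q/∂M)·(M/Q) = 0.000911823 × (19302/122.176) = 0.144.

0.144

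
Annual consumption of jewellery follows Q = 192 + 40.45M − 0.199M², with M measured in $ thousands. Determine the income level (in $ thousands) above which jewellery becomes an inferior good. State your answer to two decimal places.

101.63

dQ/dM = 40.45 − 0.398M.
The good is inferior where dQ/dM < 0. Setting dQ/dM = 0 gives M = 40.45 / 0.398 = 101.63.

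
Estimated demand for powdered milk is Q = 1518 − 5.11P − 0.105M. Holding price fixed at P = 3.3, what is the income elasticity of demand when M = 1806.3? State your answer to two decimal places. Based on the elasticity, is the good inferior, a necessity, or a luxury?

-0.14 (inferior good)

At P = 3.3, M = 1806.3: Q = 1311.476.
Holding P constant, ∂Q/∂M = −0.105.
η_M = (∂Q/∂M)·(M/Q) = -0.105 × (1806.3/1311.476) = -0.14.
Since η < 0, this is an inferior good.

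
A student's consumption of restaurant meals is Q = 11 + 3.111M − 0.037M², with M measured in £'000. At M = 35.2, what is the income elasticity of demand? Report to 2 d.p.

0.24

At M = 35.2: Q = 74.6627.
dQ/dM = 3.111 − 0.074M = 0.50620.
η = (dQ/dM)·(M/Q) = 0.50620 × (35.2/74.6627) = 0.24.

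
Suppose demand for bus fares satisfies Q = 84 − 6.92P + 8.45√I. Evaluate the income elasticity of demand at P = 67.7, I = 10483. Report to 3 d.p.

0.900

At P = 67.7, I = 10483: Q = 480.682.
Holding P constant, ∂Q/∂I = 8.45/(2√I) = 0.0412652.
η_I = (∂Q/∂I)·(I/Q) = 0.0412652 × (10483/480.682) = 0.900.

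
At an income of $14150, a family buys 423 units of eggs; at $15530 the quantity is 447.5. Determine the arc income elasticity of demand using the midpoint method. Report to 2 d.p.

0.61

ΔQ = 447.5 − 423 = 24.5; midpoint Q̄ = (423 + 447.5)/2 = 435.25.
ΔI = 15530 − 14150 = 1380; midpoint Ī = (14150 + 15530)/2 = 14840.
η = (ΔQ/Q̄) ÷ (ΔI/Ī) = (24.5/435.25) ÷ (1380/14840) = 0.61.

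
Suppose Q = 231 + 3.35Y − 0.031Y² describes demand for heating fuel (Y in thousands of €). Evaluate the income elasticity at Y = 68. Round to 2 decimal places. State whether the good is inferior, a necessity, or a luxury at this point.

-0.19 (inferior good)

At Y = 68: Q = 315.4560.
dQ/dY = 3.35 − 0.062Y = -0.86600.
η = (dQ/dY)·(Y/Q) = -0.86600 × (68/315.4560) = -0.19.
η < 0 ⇒ inferior good.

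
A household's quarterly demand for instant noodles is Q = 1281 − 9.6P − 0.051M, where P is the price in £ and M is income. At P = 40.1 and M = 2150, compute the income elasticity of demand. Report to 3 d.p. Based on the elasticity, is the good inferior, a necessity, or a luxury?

At P = 40.1, M = 2150: Q = 786.390.
Holding P constant, ∂Q/∂M = −0.051.
η_M = (∂Q/∂M)·(M/Q) = -0.051 × (2150/786.390) = -0.139.
Since η < 0, this is an inferior good.

-0.139 (inferior good)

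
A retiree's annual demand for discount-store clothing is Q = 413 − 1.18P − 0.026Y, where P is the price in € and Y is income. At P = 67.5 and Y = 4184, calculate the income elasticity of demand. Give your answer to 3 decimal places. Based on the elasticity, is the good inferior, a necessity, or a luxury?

At P = 67.5, Y = 4184: Q = 224.566.
Holding P constant, ∂Q/∂Y = −0.026.
η_Y = (∂Q/∂Y)·(Y/Q) = -0.026 × (4184/224.566) = -0.484.
Since η < 0, this is an inferior good.

-0.484 (inferior good)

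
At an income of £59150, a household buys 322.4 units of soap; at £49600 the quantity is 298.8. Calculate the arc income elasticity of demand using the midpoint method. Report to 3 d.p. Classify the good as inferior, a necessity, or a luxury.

ΔQ = 298.8 − 322.4 = -23.6; midpoint Q̄ = (322.4 + 298.8)/2 = 310.6.
ΔI = 49600 − 59150 = -9550; midpoint Ī = (59150 + 49600)/2 = 54375.
η = (ΔQ/Q̄) ÷ (ΔI/Ī) = (-23.6/310.6) ÷ (-9550/54375) = 0.433.
0 < η < 1 ⇒ necessity.

0.433 (necessity)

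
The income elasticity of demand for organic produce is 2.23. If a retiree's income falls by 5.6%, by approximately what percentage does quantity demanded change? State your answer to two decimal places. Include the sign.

-12.49%

%ΔQ ≈ η × %ΔI = 2.23 × (-5.6%) = -12.49%.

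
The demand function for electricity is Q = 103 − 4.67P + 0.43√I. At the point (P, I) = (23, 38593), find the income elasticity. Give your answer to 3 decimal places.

At P = 23, I = 38593: Q = 80.064.
Holding P constant, ∂Q/∂I = 0.43/(2√I) = 0.00109442.
η_I = (∂Q/∂I)·(I/Q) = 0.00109442 × (38593/80.064) = 0.528.

0.528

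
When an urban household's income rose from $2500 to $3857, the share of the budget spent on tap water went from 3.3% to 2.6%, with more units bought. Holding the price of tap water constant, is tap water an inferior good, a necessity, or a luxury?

Quantity rises but the budget share falls as income rises, so 0 < η < 1.

necessity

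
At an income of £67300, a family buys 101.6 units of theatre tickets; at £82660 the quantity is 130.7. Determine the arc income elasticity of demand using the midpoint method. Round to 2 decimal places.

1.22

ΔQ = 130.7 − 101.6 = 29.1; midpoint Q̄ = (101.6 + 130.7)/2 = 116.15.
ΔI = 82660 − 67300 = 15360; midpoint Ī = (67300 + 82660)/2 = 74980.
η = (ΔQ/Q̄) ÷ (ΔI/Ī) = (29.1/116.15) ÷ (15360/74980) = 1.22.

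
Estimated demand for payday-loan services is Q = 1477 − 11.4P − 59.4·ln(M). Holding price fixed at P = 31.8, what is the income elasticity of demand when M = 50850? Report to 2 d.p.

-0.13

At P = 31.8, M = 50850: Q = 470.784.
Holding P constant, ∂Q/∂M = -59.4/M = -0.00116814.
η_M = (∂Q/∂M)·(M/Q) = -0.00116814 × (50850/470.784) = -0.13.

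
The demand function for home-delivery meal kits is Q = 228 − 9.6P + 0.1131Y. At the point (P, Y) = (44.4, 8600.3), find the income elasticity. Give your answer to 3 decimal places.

At P = 44.4, Y = 8600.3: Q = 774.454.
Holding P constant, ∂Q/∂Y = 0.1131.
η_Y = (∂Q/∂Y)·(Y/Q) = 0.1131 × (8600.3/774.454) = 1.256.

1.256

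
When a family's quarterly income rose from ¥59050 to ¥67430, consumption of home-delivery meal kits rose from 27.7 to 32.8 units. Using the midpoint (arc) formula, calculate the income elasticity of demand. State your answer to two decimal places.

1.27

ΔQ = 32.8 − 27.7 = 5.1; midpoint Q̄ = (27.7 + 32.8)/2 = 30.25.
ΔI = 67430 − 59050 = 8380; midpoint Ī = (59050 + 67430)/2 = 63240.
η = (ΔQ/Q̄) ÷ (ΔI/Ī) = (5.1/30.25) ÷ (8380/63240) = 1.27.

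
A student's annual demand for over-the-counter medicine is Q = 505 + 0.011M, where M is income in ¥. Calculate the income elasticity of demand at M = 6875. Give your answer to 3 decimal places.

At M = 6875: Q = 580.625.
dQ/dM = 0.011.
η = (dQ/dM)·(M/Q) = 0.011 × (6875/580.625) = 0.130.

0.130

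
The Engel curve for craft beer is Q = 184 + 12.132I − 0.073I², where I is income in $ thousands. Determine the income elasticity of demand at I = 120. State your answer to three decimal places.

At I = 120: Q = 588.6400.
dQ/dI = 12.132 − 0.146I = -5.38800.
η = (dQ/dI)·(I/Q) = -5.38800 × (120/588.6400) = -1.098.

-1.098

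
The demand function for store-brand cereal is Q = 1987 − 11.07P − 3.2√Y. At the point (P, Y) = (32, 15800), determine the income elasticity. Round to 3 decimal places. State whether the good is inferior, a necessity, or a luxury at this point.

At P = 32, Y = 15800: Q = 1230.526.
Holding P constant, ∂Q/∂Y = -3.2/(2√Y) = -0.0127289.
η_Y = (∂Q/∂Y)·(Y/Q) = -0.0127289 × (15800/1230.526) = -0.163.
Since η < 0, this is an inferior good.

-0.163 (inferior good)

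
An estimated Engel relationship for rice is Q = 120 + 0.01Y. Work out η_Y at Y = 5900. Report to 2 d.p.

At Y = 5900: Q = 179.000.
dQ/dY = 0.01.
η = (dQ/dY)·(Y/Q) = 0.01 × (5900/179.000) = 0.33.

0.33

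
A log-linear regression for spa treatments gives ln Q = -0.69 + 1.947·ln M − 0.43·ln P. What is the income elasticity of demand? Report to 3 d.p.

In a log-linear demand, the coefficient on ln M is the income elasticity.
So η = 1.947.

1.947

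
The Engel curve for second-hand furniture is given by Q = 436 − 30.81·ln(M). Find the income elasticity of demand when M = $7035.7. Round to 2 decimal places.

-0.19

At M = 7035.7: Q = 163.062.
dQ/dM = -30.81/M = -0.0043791 at this income.
η = (dQ/dM)·(M/Q) = -0.0043791 × (7035.7/163.062) = -0.19.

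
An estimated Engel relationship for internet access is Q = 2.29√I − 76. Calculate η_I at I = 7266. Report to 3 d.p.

0.819

At I = 7266: Q = 119.202.
dQ/dI = 2.29/(2√I) = 0.0134325 at this income.
η = (dQ/dI)·(I/Q) = 0.0134325 × (7266/119.202) = 0.819.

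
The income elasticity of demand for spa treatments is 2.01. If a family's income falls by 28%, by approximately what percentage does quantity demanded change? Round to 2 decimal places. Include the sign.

-56.28%

%ΔQ ≈ η × %ΔI = 2.01 × (-28%) = -56.28%.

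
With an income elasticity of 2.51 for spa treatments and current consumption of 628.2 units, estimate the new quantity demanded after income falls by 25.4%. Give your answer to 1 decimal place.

227.7

%ΔQ ≈ η × %ΔI = 2.51 × (-25.4%) = -63.754%.
New Q ≈ 628.2 × (1 − 0.63754) = 227.7.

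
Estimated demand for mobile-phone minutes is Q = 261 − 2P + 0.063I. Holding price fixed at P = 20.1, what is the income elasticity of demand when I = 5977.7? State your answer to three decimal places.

0.630

At P = 20.1, I = 5977.7: Q = 597.395.
Holding P constant, ∂Q/∂I = 0.063.
η_I = (∂Q/∂I)·(I/Q) = 0.063 × (5977.7/597.395) = 0.630.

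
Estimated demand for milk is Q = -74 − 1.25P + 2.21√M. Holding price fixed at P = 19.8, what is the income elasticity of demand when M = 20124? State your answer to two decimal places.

At P = 19.8, M = 20124: Q = 214.759.
Holding P constant, ∂Q/∂M = 2.21/(2√M) = 0.00778942.
η_M = (∂Q/∂M)·(M/Q) = 0.00778942 × (20124/214.759) = 0.73.

0.73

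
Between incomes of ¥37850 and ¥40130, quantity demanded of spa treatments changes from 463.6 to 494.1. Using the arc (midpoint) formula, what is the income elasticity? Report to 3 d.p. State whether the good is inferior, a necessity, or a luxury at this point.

ΔQ = 494.1 − 463.6 = 30.5; midpoint Q̄ = (463.6 + 494.1)/2 = 478.85.
ΔI = 40130 − 37850 = 2280; midpoint Ī = (37850 + 40130)/2 = 38990.
η = (ΔQ/Q̄) ÷ (ΔI/Ī) = (30.5/478.85) ÷ (2280/38990) = 1.089.
η > 1 ⇒ luxury.

1.089 (luxury)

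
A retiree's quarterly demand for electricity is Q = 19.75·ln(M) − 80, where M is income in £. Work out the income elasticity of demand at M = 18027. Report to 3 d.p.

0.174

At M = 18027: Q = 113.543.
dQ/dM = 19.75/M = 0.00109558 at this income.
η = (dQ/dM)·(M/Q) = 0.00109558 × (18027/113.543) = 0.174.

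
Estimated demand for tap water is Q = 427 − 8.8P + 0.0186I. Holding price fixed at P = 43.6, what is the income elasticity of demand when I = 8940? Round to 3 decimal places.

0.793

At P = 43.6, I = 8940: Q = 209.604.
Holding P constant, ∂Q/∂I = 0.0186.
η_I = (∂Q/∂I)·(I/Q) = 0.0186 × (8940/209.604) = 0.793.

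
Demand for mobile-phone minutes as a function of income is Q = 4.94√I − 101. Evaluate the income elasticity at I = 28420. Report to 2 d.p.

At I = 28420: Q = 731.797.
dQ/dI = 4.94/(2√I) = 0.0146516 at this income.
η = (dQ/dI)·(I/Q) = 0.0146516 × (28420/731.797) = 0.57.

0.57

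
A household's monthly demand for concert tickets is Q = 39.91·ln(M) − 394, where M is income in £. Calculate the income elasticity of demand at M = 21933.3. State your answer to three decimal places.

8.094

At M = 21933.3: Q = 4.931.
dQ/dM = 39.91/M = 0.00181961 at this income.
η = (dQ/dM)·(M/Q) = 0.00181961 × (21933.3/4.931) = 8.094.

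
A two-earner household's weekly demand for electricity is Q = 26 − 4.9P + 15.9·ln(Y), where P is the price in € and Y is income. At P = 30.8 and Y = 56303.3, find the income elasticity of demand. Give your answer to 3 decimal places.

0.324

At P = 30.8, Y = 56303.3: Q = 49.002.
Holding P constant, ∂Q/∂Y = 15.9/Y = 0.000282399.
η_Y = (∂Q/∂Y)·(Y/Q) = 0.000282399 × (56303.3/49.002) = 0.324.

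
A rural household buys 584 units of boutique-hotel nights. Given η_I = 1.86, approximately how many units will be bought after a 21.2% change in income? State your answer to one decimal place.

%ΔQ ≈ η × %ΔI = 1.86 × 21.2% = 39.432%.
New Q ≈ 584 × (1 + 0.39432) = 814.3.

814.3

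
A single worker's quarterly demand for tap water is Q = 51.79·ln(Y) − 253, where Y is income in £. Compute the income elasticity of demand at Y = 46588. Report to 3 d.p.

At Y = 46588: Q = 303.696.
dQ/dY = 51.79/Y = 0.00111166 at this income.
η = (dQ/dY)·(Y/Q) = 0.00111166 × (46588/303.696) = 0.171.

0.171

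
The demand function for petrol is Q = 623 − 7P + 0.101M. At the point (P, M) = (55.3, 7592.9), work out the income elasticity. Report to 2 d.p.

0.76

At P = 55.3, M = 7592.9: Q = 1002.783.
Holding P constant, ∂Q/∂M = 0.101.
η_M = (∂Q/∂M)·(M/Q) = 0.101 × (7592.9/1002.783) = 0.76.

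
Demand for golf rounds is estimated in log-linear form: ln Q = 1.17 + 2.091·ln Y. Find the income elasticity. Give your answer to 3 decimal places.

2.091

In a log-linear demand, the coefficient on ln Y is the income elasticity.
So η = 2.091.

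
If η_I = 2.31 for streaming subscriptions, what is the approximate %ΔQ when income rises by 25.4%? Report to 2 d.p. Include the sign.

%ΔQ ≈ η × %ΔI = 2.31 × 25.4% = 58.67%.

58.67%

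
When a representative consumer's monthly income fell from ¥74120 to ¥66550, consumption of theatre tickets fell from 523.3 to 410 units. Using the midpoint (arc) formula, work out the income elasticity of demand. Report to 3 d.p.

2.256

ΔQ = 410 − 523.3 = -113.3; midpoint Q̄ = (523.3 + 410)/2 = 466.65.
ΔI = 66550 − 74120 = -7570; midpoint Ī = (74120 + 66550)/2 = 70335.
η = (ΔQ/Q̄) ÷ (ΔI/Ī) = (-113.3/466.65) ÷ (-7570/70335) = 2.256.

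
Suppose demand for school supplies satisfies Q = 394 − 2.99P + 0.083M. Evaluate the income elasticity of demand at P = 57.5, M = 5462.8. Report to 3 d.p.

0.671

At P = 57.5, M = 5462.8: Q = 675.487.
Holding P constant, ∂Q/∂M = 0.083.
η_M = (∂Q/∂M)·(M/Q) = 0.083 × (5462.8/675.487) = 0.671.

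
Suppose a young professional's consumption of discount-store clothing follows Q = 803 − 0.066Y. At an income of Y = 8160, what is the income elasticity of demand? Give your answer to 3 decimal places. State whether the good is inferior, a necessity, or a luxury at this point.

-2.037 (inferior good)

At Y = 8160: Q = 264.440.
dQ/dY = −0.066.
η = (dQ/dY)·(Y/Q) = -0.066 × (8160/264.440) = -2.037.
Since η < 0, the good is an inferior good.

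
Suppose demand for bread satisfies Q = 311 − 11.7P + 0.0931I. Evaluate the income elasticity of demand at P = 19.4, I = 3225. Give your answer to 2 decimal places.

0.78

At P = 19.4, I = 3225: Q = 384.268.
Holding P constant, ∂Q/∂I = 0.0931.
η_I = (∂Q/∂I)·(I/Q) = 0.0931 × (3225/384.268) = 0.78.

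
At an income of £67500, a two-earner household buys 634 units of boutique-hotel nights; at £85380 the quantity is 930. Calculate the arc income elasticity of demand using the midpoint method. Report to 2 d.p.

1.62

ΔQ = 930 − 634 = 296; midpoint Q̄ = (634 + 930)/2 = 782.
ΔI = 85380 − 67500 = 17880; midpoint Ī = (67500 + 85380)/2 = 76440.
η = (ΔQ/Q̄) ÷ (ΔI/Ī) = (296/782) ÷ (17880/76440) = 1.62.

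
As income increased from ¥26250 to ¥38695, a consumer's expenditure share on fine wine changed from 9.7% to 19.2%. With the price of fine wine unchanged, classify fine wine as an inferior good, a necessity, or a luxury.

luxury

The budget share rises as income rises, so η > 1.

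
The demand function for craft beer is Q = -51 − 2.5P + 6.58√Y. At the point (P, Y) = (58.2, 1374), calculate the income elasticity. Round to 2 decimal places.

2.57

At P = 58.2, Y = 1374: Q = 47.404.
Holding P constant, ∂Q/∂Y = 6.58/(2√Y) = 0.088757.
η_Y = (∂Q/∂Y)·(Y/Q) = 0.088757 × (1374/47.404) = 2.57.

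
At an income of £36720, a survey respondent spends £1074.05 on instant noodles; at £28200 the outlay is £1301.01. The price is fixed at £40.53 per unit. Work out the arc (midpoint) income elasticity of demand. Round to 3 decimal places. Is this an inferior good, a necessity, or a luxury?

With a constant price, Q₁ = 1074.05/40.53 = 26.500 and Q₂ = 1301.01/40.53 = 32.100 (equivalently, work directly with expenditure since P cancels).
Midpoint %ΔQ = (1301.01 − 1074.05)/1187.53 = 0.19112; midpoint %ΔI = (28200 − 36720)/32460 = -0.26248.
η = 0.19112 / -0.26248 = -0.728.
η < 0 ⇒ inferior good.

-0.728 (inferior good)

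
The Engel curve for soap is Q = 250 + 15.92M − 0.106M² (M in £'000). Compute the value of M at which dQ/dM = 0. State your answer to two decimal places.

dQ/dM = 15.92 − 0.212M.
The good is inferior where dQ/dM < 0. Setting dQ/dM = 0 gives M = 15.92 / 0.212 = 75.09.

75.09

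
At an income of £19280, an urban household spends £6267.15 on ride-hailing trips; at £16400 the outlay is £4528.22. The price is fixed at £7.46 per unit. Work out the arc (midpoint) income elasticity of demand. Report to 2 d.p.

2.00

With a constant price, Q₁ = 6267.15/7.46 = 840.101 and Q₂ = 4528.22/7.46 = 607.000 (equivalently, work directly with expenditure since P cancels).
Midpoint %ΔQ = (4528.22 − 6267.15)/5397.69 = -0.32216; midpoint %ΔI = (16400 − 19280)/17840 = -0.16143.
η = -0.32216 / -0.16143 = 2.00.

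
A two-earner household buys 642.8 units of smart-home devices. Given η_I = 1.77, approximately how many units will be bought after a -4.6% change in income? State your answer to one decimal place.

%ΔQ ≈ η × %ΔI = 1.77 × (-4.6%) = -8.142%.
New Q ≈ 642.8 × (1 − 0.08142) = 590.5.

590.5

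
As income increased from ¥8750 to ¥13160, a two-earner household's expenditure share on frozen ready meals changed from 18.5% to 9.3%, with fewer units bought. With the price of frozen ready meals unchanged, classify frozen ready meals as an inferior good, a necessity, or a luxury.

Quantity demanded falls as income rises, so η < 0.

inferior good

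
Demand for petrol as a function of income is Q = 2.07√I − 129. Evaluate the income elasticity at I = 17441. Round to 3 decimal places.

At I = 17441: Q = 144.373.
dQ/dI = 2.07/(2√I) = 0.00783709 at this income.
η = (dQ/dI)·(I/Q) = 0.00783709 × (17441/144.373) = 0.947.

0.947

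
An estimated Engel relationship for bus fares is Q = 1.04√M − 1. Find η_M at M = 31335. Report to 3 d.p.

0.503

At M = 31335: Q = 183.098.
dQ/dM = 1.04/(2√M) = 0.00293757 at this income.
η = (dQ/dM)·(M/Q) = 0.00293757 × (31335/183.098) = 0.503.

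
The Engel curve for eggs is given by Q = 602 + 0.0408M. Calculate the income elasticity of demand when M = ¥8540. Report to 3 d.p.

At M = 8540: Q = 950.432.
dQ/dM = 0.0408.
η = (dQ/dM)·(M/Q) = 0.0408 × (8540/950.432) = 0.367.

0.367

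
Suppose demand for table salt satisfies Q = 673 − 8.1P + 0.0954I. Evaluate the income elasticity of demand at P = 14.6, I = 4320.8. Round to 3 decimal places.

0.426

At P = 14.6, I = 4320.8: Q = 966.944.
Holding P constant, ∂Q/∂I = 0.0954.
η_I = (∂Q/∂I)·(I/Q) = 0.0954 × (4320.8/966.944) = 0.426.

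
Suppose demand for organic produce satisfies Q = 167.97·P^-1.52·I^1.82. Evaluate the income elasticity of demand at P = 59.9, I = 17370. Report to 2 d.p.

1.82

For a multiplicative demand Q = A·P^α·I^β, the income elasticity is β everywhere.
Here β = 1.82, so η = 1.82.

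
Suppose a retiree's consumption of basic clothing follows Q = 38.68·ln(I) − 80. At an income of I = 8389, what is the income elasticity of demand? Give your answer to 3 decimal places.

0.144

At I = 8389: Q = 269.461.
dQ/dI = 38.68/I = 0.0046108 at this income.
η = (dQ/dI)·(I/Q) = 0.0046108 × (8389/269.461) = 0.144.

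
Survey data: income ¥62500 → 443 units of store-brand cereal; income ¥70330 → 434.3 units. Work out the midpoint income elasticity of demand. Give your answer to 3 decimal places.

ΔQ = 434.3 − 443 = -8.7; midpoint Q̄ = (443 + 434.3)/2 = 438.65.
ΔI = 70330 − 62500 = 7830; midpoint Ī = (62500 + 70330)/2 = 66415.
η = (ΔQ/Q̄) ÷ (ΔI/Ī) = (-8.7/438.65) ÷ (7830/66415) = -0.168.

-0.168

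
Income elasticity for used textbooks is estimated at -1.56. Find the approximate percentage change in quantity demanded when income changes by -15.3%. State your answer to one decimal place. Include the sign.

23.9%

%ΔQ ≈ η × %ΔI = -1.56 × (-15.3%) = 23.9%.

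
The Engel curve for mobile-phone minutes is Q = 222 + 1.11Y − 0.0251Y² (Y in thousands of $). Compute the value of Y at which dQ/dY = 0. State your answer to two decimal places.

22.11

dQ/dY = 1.11 − 0.0502Y.
The good is inferior where dQ/dY < 0. Setting dQ/dY = 0 gives Y = 1.11 / 0.0502 = 22.11.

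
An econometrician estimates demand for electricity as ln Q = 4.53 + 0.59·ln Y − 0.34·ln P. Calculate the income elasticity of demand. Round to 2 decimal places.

0.59

In a log-linear demand, the coefficient on ln Y is the income elasticity.
So η = 0.59.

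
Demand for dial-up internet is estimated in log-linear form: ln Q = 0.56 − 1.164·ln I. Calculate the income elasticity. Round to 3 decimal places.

-1.164

In a log-linear demand, the coefficient on ln I is the income elasticity.
So η = -1.164.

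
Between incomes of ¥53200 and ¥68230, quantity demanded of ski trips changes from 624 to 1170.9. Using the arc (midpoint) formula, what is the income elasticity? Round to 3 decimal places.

ΔQ = 1170.9 − 624 = 546.9; midpoint Q̄ = (624 + 1170.9)/2 = 897.45.
ΔI = 68230 − 53200 = 15030; midpoint Ī = (53200 + 68230)/2 = 60715.
η = (ΔQ/Q̄) ÷ (ΔI/Ī) = (546.9/897.45) ÷ (15030/60715) = 2.462.

2.462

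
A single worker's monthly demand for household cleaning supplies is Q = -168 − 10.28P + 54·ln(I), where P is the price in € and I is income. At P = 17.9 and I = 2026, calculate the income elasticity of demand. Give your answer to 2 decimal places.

0.91

At P = 17.9, I = 2026: Q = 59.134.
Holding P constant, ∂Q/∂I = 54/I = 0.0266535.
η_I = (∂Q/∂I)·(I/Q) = 0.0266535 × (2026/59.134) = 0.91.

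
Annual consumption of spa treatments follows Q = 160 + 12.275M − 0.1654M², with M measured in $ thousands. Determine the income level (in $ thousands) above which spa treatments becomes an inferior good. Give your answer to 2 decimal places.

dQ/dM = 12.275 − 0.3308M.
The good is inferior where dQ/dM < 0. Setting dQ/dM = 0 gives M = 12.275 / 0.3308 = 37.11.

37.11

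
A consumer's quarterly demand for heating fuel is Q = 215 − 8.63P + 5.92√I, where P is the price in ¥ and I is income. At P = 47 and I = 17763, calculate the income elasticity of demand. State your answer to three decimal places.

At P = 47, I = 17763: Q = 598.395.
Holding P constant, ∂Q/∂I = 5.92/(2√I) = 0.0222092.
η_I = (∂Q/∂I)·(I/Q) = 0.0222092 × (17763/598.395) = 0.659.

0.659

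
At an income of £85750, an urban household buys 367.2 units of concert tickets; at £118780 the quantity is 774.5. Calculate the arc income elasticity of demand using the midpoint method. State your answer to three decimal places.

ΔQ = 774.5 − 367.2 = 407.3; midpoint Q̄ = (367.2 + 774.5)/2 = 570.85.
ΔI = 118780 − 85750 = 33030; midpoint Ī = (85750 + 118780)/2 = 102265.
η = (ΔQ/Q̄) ÷ (ΔI/Ī) = (407.3/570.85) ÷ (33030/102265) = 2.209.

2.209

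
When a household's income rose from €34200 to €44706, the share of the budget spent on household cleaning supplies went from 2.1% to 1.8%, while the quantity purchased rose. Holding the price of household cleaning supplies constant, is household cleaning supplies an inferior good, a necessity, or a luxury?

Quantity rises but the budget share falls as income rises, so 0 < η < 1.

necessity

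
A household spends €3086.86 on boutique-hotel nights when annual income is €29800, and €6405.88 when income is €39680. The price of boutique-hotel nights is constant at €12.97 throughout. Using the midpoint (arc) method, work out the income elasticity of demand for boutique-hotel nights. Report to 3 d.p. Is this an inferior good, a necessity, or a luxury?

2.459 (luxury)

With a constant price, Q₁ = 3086.86/12.97 = 238.000 and Q₂ = 6405.88/12.97 = 493.900 (equivalently, work directly with expenditure since P cancels).
Midpoint %ΔQ = (6405.88 − 3086.86)/4746.37 = 0.69928; midpoint %ΔI = (39680 − 29800)/34740 = 0.28440.
η = 0.69928 / 0.28440 = 2.459.
η > 1 ⇒ luxury.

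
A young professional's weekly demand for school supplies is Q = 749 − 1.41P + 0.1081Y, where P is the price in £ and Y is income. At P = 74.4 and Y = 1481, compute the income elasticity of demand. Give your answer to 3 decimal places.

At P = 74.4, Y = 1481: Q = 804.192.
Holding P constant, ∂Q/∂Y = 0.1081.
η_Y = (∂Q/∂Y)·(Y/Q) = 0.1081 × (1481/804.192) = 0.199.

0.199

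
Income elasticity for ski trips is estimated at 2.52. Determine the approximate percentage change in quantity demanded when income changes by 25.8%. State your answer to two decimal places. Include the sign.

65.02%

%ΔQ ≈ η × %ΔI = 2.52 × 25.8% = 65.02%.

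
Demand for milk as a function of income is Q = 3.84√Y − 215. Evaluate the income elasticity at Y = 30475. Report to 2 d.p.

0.74

At Y = 30475: Q = 455.352.
dQ/dY = 3.84/(2√Y) = 0.0109984 at this income.
η = (dQ/dY)·(Y/Q) = 0.0109984 × (30475/455.352) = 0.74.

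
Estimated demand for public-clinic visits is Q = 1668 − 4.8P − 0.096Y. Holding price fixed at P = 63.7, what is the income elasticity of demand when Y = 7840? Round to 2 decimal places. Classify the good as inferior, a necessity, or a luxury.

At P = 63.7, Y = 7840: Q = 609.600.
Holding P constant, ∂Q/∂Y = −0.096.
η_Y = (∂Q/∂Y)·(Y/Q) = -0.096 × (7840/609.600) = -1.23.
Since η < 0, this is an inferior good.

-1.23 (inferior good)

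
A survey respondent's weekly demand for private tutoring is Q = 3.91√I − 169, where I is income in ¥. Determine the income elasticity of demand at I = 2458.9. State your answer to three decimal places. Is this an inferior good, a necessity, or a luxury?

3.895 (luxury)

At I = 2458.9: Q = 24.886.
dQ/dI = 3.91/(2√I) = 0.0394254 at this income.
η = (dQ/dI)·(I/Q) = 0.0394254 × (2458.9/24.886) = 3.895.
Since η > 1, the good is a luxury.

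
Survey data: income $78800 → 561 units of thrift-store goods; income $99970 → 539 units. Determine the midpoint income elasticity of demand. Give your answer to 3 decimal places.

ΔQ = 539 − 561 = -22; midpoint Q̄ = (561 + 539)/2 = 550.
ΔI = 99970 − 78800 = 21170; midpoint Ī = (78800 + 99970)/2 = 89385.
η = (ΔQ/Q̄) ÷ (ΔI/Ī) = (-22/550) ÷ (21170/89385) = -0.169.

-0.169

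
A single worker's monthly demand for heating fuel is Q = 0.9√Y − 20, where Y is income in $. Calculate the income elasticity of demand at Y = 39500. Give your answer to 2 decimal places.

0.56

At Y = 39500: Q = 158.871.
dQ/dY = 0.9/(2√Y) = 0.0022642 at this income.
η = (dQ/dY)·(Y/Q) = 0.0022642 × (39500/158.871) = 0.56.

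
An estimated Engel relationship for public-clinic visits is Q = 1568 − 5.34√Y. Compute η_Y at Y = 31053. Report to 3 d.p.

-0.750

At Y = 31053: Q = 626.993.
dQ/dY = -5.34/(2√Y) = -0.0151516 at this income.
η = (dQ/dY)·(Y/Q) = -0.0151516 × (31053/626.993) = -0.750.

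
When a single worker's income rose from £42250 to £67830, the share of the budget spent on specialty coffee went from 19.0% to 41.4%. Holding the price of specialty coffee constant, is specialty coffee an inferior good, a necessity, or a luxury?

The budget share rises as income rises, so η > 1.

luxury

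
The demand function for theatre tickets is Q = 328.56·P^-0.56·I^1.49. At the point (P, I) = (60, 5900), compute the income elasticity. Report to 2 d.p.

1.49

For a multiplicative demand Q = A·P^α·I^β, the income elasticity is β everywhere.
Here β = 1.49, so η = 1.49.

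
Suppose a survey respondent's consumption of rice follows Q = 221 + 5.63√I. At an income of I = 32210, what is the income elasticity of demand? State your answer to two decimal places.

0.41

At I = 32210: Q = 1231.424.
dQ/dI = 5.63/(2√I) = 0.0156849 at this income.
η = (dQ/dI)·(I/Q) = 0.0156849 × (32210/1231.424) = 0.41.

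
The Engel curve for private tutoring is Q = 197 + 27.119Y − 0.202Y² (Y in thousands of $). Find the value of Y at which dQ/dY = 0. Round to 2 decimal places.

67.13

dQ/dY = 27.119 − 0.404Y.
The good is inferior where dQ/dY < 0. Setting dQ/dY = 0 gives Y = 27.119 / 0.404 = 67.13.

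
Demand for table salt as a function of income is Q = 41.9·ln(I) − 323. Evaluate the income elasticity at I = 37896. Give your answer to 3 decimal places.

At I = 37896: Q = 118.735.
dQ/dI = 41.9/I = 0.00110566 at this income.
η = (dQ/dI)·(I/Q) = 0.00110566 × (37896/118.735) = 0.353.

0.353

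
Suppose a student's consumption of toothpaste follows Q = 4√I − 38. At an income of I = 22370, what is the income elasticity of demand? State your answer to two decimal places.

0.53

At I = 22370: Q = 560.264.
dQ/dI = 4/(2√I) = 0.013372 at this income.
η = (dQ/dI)·(I/Q) = 0.013372 × (22370/560.264) = 0.53.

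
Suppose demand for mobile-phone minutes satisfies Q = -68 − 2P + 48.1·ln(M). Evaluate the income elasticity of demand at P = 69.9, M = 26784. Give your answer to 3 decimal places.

0.170

At P = 69.9, M = 26784: Q = 282.606.
Holding P constant, ∂Q/∂M = 48.1/M = 0.00179585.
η_M = (∂Q/∂M)·(M/Q) = 0.00179585 × (26784/282.606) = 0.170.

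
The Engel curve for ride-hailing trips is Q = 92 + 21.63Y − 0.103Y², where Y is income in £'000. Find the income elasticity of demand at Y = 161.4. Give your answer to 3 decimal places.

-2.084

At Y = 161.4: Q = 899.9361.
dQ/dY = 21.63 − 0.206Y = -11.61840.
η = (dQ/dY)·(Y/Q) = -11.61840 × (161.4/899.9361) = -2.084.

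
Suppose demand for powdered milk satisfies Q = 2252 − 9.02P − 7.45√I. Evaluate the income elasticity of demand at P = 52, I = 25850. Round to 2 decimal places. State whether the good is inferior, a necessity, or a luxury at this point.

-1.02 (inferior good)

At P = 52, I = 25850: Q = 585.154.
Holding P constant, ∂Q/∂I = -7.45/(2√I) = -0.0231684.
η_I = (∂Q/∂I)·(I/Q) = -0.0231684 × (25850/585.154) = -1.02.
Since η < 0, this is an inferior good.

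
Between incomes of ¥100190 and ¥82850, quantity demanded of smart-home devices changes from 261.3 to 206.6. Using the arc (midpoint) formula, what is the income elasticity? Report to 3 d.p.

ΔQ = 206.6 − 261.3 = -54.7; midpoint Q̄ = (261.3 + 206.6)/2 = 233.95.
ΔI = 82850 − 100190 = -17340; midpoint Ī = (100190 + 82850)/2 = 91520.
η = (ΔQ/Q̄) ÷ (ΔI/Ī) = (-54.7/233.95) ÷ (-17340/91520) = 1.234.

1.234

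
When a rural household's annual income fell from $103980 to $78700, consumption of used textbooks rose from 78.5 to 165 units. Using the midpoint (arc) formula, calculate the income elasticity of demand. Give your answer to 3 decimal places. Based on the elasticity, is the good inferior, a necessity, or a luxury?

-2.567 (inferior good)

ΔQ = 165 − 78.5 = 86.5; midpoint Q̄ = (78.5 + 165)/2 = 121.75.
ΔI = 78700 − 103980 = -25280; midpoint Ī = (103980 + 78700)/2 = 91340.
η = (ΔQ/Q̄) ÷ (ΔI/Ī) = (86.5/121.75) ÷ (-25280/91340) = -2.567.
η < 0 ⇒ inferior good.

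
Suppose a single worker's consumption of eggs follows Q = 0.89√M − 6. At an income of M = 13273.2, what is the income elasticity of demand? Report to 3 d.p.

0.531

At M = 13273.2: Q = 96.536.
dQ/dM = 0.89/(2√M) = 0.00386253 at this income.
η = (dQ/dM)·(M/Q) = 0.00386253 × (13273.2/96.536) = 0.531.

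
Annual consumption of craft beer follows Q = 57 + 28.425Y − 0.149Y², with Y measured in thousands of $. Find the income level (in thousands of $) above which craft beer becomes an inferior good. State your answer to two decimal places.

dQ/dY = 28.425 − 0.298Y.
The good is inferior where dQ/dY < 0. Setting dQ/dY = 0 gives Y = 28.425 / 0.298 = 95.39.

95.39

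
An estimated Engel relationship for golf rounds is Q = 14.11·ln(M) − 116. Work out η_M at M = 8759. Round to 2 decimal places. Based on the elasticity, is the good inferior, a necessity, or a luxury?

At M = 8759: Q = 12.088.
dQ/dM = 14.11/M = 0.00161091 at this income.
η = (dQ/dM)·(M/Q) = 0.00161091 × (8759/12.088) = 1.17.
Since η > 1, the good is a luxury.

1.17 (luxury)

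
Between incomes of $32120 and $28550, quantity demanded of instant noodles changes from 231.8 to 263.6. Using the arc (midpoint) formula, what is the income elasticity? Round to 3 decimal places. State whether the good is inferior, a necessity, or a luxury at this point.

ΔQ = 263.6 − 231.8 = 31.8; midpoint Q̄ = (231.8 + 263.6)/2 = 247.7.
ΔI = 28550 − 32120 = -3570; midpoint Ī = (32120 + 28550)/2 = 30335.
η = (ΔQ/Q̄) ÷ (ΔI/Ī) = (31.8/247.7) ÷ (-3570/30335) = -1.091.
η < 0 ⇒ inferior good.

-1.091 (inferior good)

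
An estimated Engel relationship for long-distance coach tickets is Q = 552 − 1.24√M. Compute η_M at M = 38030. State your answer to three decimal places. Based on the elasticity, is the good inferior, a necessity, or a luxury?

At M = 38030: Q = 310.184.
dQ/dM = -1.24/(2√M) = -0.00317928 at this income.
η = (dQ/dM)·(M/Q) = -0.00317928 × (38030/310.184) = -0.390.
Since η < 0, the good is an inferior good.

-0.390 (inferior good)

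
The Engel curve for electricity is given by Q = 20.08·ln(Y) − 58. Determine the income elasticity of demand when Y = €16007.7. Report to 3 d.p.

0.147

At Y = 16007.7: Q = 136.391.
dQ/dY = 20.08/Y = 0.0012544 at this income.
η = (dQ/dY)·(Y/Q) = 0.0012544 × (16007.7/136.391) = 0.147.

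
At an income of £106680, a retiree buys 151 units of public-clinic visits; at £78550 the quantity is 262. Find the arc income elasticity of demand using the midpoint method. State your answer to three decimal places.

-1.770

ΔQ = 262 − 151 = 111; midpoint Q̄ = (151 + 262)/2 = 206.5.
ΔI = 78550 − 106680 = -28130; midpoint Ī = (106680 + 78550)/2 = 92615.
η = (ΔQ/Q̄) ÷ (ΔI/Ī) = (111/206.5) ÷ (-28130/92615) = -1.770.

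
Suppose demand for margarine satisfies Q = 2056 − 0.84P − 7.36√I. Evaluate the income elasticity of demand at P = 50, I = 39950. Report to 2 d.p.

At P = 50, I = 39950: Q = 542.920.
Holding P constant, ∂Q/∂I = -7.36/(2√I) = -0.0184115.
η_I = (∂Q/∂I)·(I/Q) = -0.0184115 × (39950/542.920) = -1.35.

-1.35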